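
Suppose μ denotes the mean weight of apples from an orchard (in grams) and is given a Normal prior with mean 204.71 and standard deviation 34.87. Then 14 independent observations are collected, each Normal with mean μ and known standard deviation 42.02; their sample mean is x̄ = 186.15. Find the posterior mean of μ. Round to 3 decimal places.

With known σ, the Normal prior is conjugate. Weight on the data is w = (n/σ²)/(n/σ² + 1/τ₀²) = 0.00792895/(0.00792895+0.00082242) = 0.90602.
Posterior mean = w·x̄ + (1−w)·μ₀ = 0.90602·186.15 + 0.093977·204.71 = 187.894.

Posterior mean ≈ 187.894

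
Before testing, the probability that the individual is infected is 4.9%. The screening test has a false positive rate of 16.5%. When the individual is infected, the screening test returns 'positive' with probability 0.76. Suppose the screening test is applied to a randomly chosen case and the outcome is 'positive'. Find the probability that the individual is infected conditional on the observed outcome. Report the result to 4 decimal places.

Write H for 'the individual is infected'. Prior odds H:¬H = 0.049/0.951 = 0.051525. For the 'positive' outcome, the likelihood ratio is 0.76/0.165 = 4.6061.
Posterior odds = 0.051525 × 4.6061 = 0.23733, so P(H|E) = 0.23733/(1+0.23733) = 0.1918.

P(H | E) ≈ 0.1918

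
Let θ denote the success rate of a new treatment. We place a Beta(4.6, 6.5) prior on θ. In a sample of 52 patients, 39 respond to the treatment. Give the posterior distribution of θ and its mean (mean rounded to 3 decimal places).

Posterior: Beta(43.6, 19.5); mean ≈ 0.691

Observing 39 successes and 13 failures updates Beta(4.6, 6.5) by adding the success and failure counts to the two shape parameters: α = 4.6+39 = 43.6, β = 6.5+13 = 19.5.
Posterior mean = α/(α+β) = 43.6/63.1 = 0.691.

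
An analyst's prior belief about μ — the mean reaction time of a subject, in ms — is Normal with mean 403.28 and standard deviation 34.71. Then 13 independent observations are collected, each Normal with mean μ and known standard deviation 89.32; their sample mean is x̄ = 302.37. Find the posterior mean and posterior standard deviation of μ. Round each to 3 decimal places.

Posterior mean ≈ 336.425; posterior SD ≈ 20.164

With known σ, the Normal prior is conjugate. Weight on the data is w = (n/σ²)/(n/σ² + 1/τ₀²) = 0.00162947/(0.00162947+0.00083002) = 0.66252.
Posterior mean = w·x̄ + (1−w)·μ₀ = 0.66252·302.37 + 0.33748·403.28 = 336.425. Posterior variance = 1/(0.00162947+0.00083002) = 406.588, so SD = 20.164.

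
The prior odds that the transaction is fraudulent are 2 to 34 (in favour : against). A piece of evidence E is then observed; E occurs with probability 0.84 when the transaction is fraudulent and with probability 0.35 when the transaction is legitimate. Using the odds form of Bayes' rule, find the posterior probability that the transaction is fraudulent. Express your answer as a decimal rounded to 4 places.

Prior odds = 2/34 = 0.058824. In log-odds, ln(0.058824) = -2.8332.
Add log likelihood ratio: ln(2.4000) = 0.87547.
Posterior log-odds = -1.9577, so posterior odds = exp(-1.9577) = 0.14118. Converting, P(H|E) = 0.14118/1.1412 = 0.1237.

Posterior probability ≈ 0.1237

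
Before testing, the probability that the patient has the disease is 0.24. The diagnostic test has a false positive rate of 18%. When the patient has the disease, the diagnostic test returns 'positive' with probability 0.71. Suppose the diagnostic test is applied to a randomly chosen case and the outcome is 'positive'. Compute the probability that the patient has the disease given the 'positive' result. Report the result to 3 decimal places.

Let H be the event that the patient has the disease. P(H) = 0.24, so P(¬H) = 0.76. With E the 'positive' result, P(E|H) = 0.71 and P(E|¬H) = 0.18.
P(E) = 0.71·0.24 + 0.18·0.76 = 0.17040 + 0.13680 = 0.30720.
By Bayes' theorem, P(H|E) = 0.17040 / 0.30720 = 0.555.

P(H | E) ≈ 0.555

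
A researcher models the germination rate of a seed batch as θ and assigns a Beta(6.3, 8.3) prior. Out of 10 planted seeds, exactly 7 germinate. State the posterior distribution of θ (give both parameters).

The binomial likelihood is conjugate to the Beta prior: with 7 successes and 3 failures, the posterior is Beta(6.3+7, 8.3+3) = Beta(13.3, 11.3).

Posterior: Beta(13.3, 11.3)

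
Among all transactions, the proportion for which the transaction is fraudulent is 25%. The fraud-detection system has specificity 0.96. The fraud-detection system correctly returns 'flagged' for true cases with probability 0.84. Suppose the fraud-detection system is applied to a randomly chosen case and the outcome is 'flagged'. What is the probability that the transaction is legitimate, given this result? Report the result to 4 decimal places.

P(¬H | E) ≈ 0.1250

Write H for 'the transaction is fraudulent'. Prior odds H:¬H = 0.25/0.75 = 0.33333. For the 'flagged' outcome, the likelihood ratio is 0.84/0.04 = 21.000.
Posterior odds = 0.33333 × 21.000 = 7.0000, so P(H|E) = 7.0000/(1+7.0000) = 0.8750. Then P(¬H|E) = 1 − 0.8750 = 0.1250.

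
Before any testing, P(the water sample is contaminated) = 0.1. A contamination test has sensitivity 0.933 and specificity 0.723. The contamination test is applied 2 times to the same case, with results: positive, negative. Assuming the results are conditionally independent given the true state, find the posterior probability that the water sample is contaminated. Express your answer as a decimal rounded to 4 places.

Let H be the event that the water sample is contaminated; start with P(H) = 0.1. P('positive'|H) = 0.933, P('positive'|¬H) = 0.277.
Update on result 1 ('positive'): P(H) ← 0.933·0.1000 / (0.933·0.1000 + 0.277·0.9000) = 0.093300/0.34260 = 0.2723.
Update on result 2 ('negative'): P(H) ← 0.067·0.2723 / (0.067·0.2723 + 0.723·0.7277) = 0.018246/0.54435 = 0.0335.

Posterior P(H) ≈ 0.0335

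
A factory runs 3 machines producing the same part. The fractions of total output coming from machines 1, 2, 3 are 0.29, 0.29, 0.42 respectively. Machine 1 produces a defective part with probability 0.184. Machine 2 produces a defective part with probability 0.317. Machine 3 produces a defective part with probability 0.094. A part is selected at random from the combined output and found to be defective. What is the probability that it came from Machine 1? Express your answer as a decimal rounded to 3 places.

Tabulate prior·likelihood by source: [1] prior 0.29, lik 0.184, product 0.05336; [2] prior 0.29, lik 0.317, product 0.09193; [3] prior 0.42, lik 0.094, product 0.03948.
Normalizing constant = 0.18477; the posterior for Machine 1 is its product over the sum, 0.05336/0.18477 = 0.289.

Posterior probability ≈ 0.289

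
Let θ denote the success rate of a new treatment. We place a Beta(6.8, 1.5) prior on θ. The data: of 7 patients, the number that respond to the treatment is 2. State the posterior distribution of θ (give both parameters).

Posterior: Beta(8.8, 6.5)

Observing 2 successes and 5 failures updates Beta(6.8, 1.5) by adding the success and failure counts to the two shape parameters: α = 6.8+2 = 8.8, β = 1.5+5 = 6.5.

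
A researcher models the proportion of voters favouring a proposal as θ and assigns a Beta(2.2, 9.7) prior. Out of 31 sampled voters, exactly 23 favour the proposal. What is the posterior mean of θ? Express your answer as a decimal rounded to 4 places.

Posterior mean ≈ 0.5874

Observing 23 successes and 8 failures updates Beta(2.2, 9.7) by adding the success and failure counts to the two shape parameters: α = 2.2+23 = 25.2, β = 9.7+8 = 17.7.
E[θ | data] = 25.2/(25.2+17.7) = 0.5874.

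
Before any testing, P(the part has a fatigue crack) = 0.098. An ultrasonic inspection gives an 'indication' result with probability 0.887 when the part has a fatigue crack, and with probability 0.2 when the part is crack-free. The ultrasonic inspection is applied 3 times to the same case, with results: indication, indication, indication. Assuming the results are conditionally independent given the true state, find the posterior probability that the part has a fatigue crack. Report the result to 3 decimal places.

Posterior P(H) ≈ 0.905

Let H be the event that the part has a fatigue crack; start with P(H) = 0.098. P('indication'|H) = 0.887, P('indication'|¬H) = 0.2.
Update on result 1 ('indication'): P(H) ← 0.887·0.0980 / (0.887·0.0980 + 0.2·0.9020) = 0.086926/0.26733 = 0.3252.
Update on result 2 ('indication'): P(H) ← 0.887·0.3252 / (0.887·0.3252 + 0.2·0.6748) = 0.28842/0.42339 = 0.6812.
Update on result 3 ('indication'): P(H) ← 0.887·0.6812 / (0.887·0.6812 + 0.2·0.3188) = 0.60425/0.66800 = 0.9046.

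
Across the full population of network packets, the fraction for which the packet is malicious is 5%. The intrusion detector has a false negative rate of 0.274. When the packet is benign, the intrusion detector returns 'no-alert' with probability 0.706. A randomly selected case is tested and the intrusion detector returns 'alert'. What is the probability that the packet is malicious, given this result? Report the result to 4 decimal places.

P(H | E) ≈ 0.1150

Write H for 'the packet is malicious'. Prior odds H:¬H = 0.05/0.95 = 0.052632. For the 'alert' outcome, the likelihood ratio is 0.726/0.294 = 2.4694.
Posterior odds = 0.052632 × 2.4694 = 0.12997, so P(H|E) = 0.12997/(1+0.12997) = 0.1150.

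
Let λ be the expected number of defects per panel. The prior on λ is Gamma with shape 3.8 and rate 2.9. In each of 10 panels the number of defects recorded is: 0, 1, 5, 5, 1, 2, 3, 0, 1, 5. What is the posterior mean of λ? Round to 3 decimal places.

Posterior mean ≈ 2.078

Total count ∑xᵢ = 23 over n = 10 panels.
Gamma is conjugate to the Poisson likelihood: posterior is Gamma(shape = 3.8+23 = 26.8, rate = 2.9+10 = 12.9).
E[λ | data] = 26.8/12.9 = 2.078.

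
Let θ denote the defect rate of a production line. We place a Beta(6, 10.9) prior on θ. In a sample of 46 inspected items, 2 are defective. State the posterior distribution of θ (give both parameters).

Posterior: Beta(8, 54.9)

Observing 2 successes and 44 failures updates Beta(6, 10.9) by adding the success and failure counts to the two shape parameters: α = 6+2 = 8, β = 10.9+44 = 54.9.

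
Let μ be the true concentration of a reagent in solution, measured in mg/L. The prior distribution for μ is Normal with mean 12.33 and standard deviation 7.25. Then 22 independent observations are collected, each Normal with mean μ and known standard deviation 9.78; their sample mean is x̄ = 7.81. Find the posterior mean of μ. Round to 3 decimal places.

Posterior mean ≈ 8.155

Prior precision 1/τ₀² = 1/7.25² = 0.0190250; data precision n/σ² = 22/9.78² = 0.230009.
Posterior precision = 0.0190250 + 0.230009 = 0.249034.
Posterior mean = (0.0190250·12.33 + 0.230009·7.81) / 0.249034 = 8.155.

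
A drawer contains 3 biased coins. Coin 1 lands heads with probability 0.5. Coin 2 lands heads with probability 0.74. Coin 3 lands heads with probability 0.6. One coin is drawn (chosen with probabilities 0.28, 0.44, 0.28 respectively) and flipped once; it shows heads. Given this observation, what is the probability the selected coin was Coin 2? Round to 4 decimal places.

P(heads|C1) = 0.5; P(heads|C2) = 0.74; P(heads|C3) = 0.6.
Prior × likelihood for each source: 0.28·0.5=0.1400, 0.44·0.74=0.3256, 0.28·0.6=0.1680. Summing gives P(heads) = 0.63360.
P(Coin 2 | heads) = 0.3256 / 0.63360 = 0.5139.

Posterior probability ≈ 0.5139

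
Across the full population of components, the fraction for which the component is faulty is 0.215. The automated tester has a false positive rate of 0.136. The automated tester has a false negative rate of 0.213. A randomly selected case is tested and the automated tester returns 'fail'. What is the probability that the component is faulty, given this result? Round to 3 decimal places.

P(H | E) ≈ 0.613

Let H be the event that the component is faulty. P(H) = 0.215, so P(¬H) = 0.785. With E the 'fail' result, P(E|H) = 0.787 and P(E|¬H) = 0.136.
P(E) = 0.787·0.215 + 0.136·0.785 = 0.16920 + 0.10676 = 0.27597.
By Bayes' theorem, P(H|E) = 0.16920 / 0.27597 = 0.613.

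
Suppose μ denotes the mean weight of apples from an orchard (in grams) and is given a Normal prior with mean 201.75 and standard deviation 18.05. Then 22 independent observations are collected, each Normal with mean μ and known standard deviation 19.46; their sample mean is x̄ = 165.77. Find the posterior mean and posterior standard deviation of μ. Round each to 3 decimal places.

Posterior mean ≈ 167.576; posterior SD ≈ 4.043

Prior precision 1/τ₀² = 1/18.05² = 0.00306934; data precision n/σ² = 22/19.46² = 0.0580948.
Posterior precision = 0.00306934 + 0.0580948 = 0.0611641, giving posterior SD = 1/√0.0611641 = 4.043.
Posterior mean = (0.00306934·201.75 + 0.0580948·165.77) / 0.0611641 = 167.576.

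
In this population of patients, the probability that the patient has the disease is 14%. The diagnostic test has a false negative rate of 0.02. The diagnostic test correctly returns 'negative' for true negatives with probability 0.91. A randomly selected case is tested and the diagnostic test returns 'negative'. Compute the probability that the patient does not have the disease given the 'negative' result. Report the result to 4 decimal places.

P(¬H | E) ≈ 0.9964

Write H for 'the patient has the disease'. Prior odds H:¬H = 0.14/0.86 = 0.16279. For the 'negative' outcome, the likelihood ratio is 0.02/0.91 = 0.021978.
Posterior odds = 0.16279 × 0.021978 = 0.0035778, so P(H|E) = 0.0035778/(1+0.0035778) = 0.0036. Then P(¬H|E) = 1 − 0.0036 = 0.9964.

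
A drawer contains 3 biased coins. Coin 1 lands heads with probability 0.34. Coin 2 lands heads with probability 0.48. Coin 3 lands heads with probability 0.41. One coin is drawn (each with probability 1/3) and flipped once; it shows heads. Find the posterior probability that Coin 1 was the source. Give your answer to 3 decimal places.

Tabulate prior·likelihood by source: [1] prior 0.333333, lik 0.34, product 0.1133; [2] prior 0.333333, lik 0.48, product 0.1600; [3] prior 0.333333, lik 0.41, product 0.1367.
Normalizing constant = 0.41000; the posterior for Coin 1 is its product over the sum, 0.1133/0.41000 = 0.276.

Posterior probability ≈ 0.276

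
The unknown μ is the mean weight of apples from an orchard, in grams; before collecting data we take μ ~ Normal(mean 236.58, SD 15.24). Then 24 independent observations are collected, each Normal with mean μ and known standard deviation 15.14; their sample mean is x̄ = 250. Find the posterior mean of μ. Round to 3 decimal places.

Posterior mean ≈ 249.470

Prior precision 1/τ₀² = 1/15.24² = 0.00430556; data precision n/σ² = 24/15.14² = 0.104703.
Posterior precision = 0.00430556 + 0.104703 = 0.109009.
Posterior mean = (0.00430556·236.58 + 0.104703·250) / 0.109009 = 249.470.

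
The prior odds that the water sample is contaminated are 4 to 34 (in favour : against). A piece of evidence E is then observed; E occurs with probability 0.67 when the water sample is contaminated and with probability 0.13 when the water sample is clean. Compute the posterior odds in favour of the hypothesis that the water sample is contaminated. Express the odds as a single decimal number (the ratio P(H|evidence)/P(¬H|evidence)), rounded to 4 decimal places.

Prior odds = 4/34 = 0.11765.
Likelihood ratio for E = 0.67/0.13 = 5.1538.
Posterior odds = prior odds × LR = 0.60633.

Posterior odds ≈ 0.6063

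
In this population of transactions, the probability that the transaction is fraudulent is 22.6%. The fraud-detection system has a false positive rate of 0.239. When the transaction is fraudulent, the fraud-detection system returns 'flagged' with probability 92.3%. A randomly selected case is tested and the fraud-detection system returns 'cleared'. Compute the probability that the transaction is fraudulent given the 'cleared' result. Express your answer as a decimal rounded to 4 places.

P(H | E) ≈ 0.0287

Write H for 'the transaction is fraudulent'. Prior odds H:¬H = 0.226/0.774 = 0.29199. For the 'cleared' outcome, the likelihood ratio is 0.077/0.761 = 0.10118.
Posterior odds = 0.29199 × 0.10118 = 0.029544, so P(H|E) = 0.029544/(1+0.029544) = 0.0287.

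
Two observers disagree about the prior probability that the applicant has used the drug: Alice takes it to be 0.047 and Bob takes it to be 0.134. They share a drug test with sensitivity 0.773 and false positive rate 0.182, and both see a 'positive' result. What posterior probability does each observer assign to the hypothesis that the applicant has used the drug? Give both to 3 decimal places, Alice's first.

P('+'|H) = 0.773, P('+'|¬H) = 0.182.
Alice: numerator 0.773·0.047 = 0.036331; evidence = 0.036331+0.182·0.953 = 0.20978; posterior = 0.173.
Bob: numerator 0.773·0.134 = 0.10358; evidence = 0.10358+0.182·0.866 = 0.26119; posterior = 0.397.

Alice: 0.173; Bob: 0.397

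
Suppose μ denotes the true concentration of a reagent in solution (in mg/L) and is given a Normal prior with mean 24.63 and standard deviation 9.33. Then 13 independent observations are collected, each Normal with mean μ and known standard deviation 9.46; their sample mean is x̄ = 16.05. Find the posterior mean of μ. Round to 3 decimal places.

Prior precision 1/τ₀² = 1/9.33² = 0.0114878; data precision n/σ² = 13/9.46² = 0.145265.
Posterior precision = 0.0114878 + 0.145265 = 0.156753.
Posterior mean = (0.0114878·24.63 + 0.145265·16.05) / 0.156753 = 16.679.

Posterior mean ≈ 16.679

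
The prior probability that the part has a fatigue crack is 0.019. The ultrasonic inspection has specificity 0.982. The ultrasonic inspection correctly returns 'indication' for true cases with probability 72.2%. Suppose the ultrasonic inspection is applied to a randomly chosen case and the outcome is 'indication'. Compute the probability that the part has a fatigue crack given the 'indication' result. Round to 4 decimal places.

P(H | E) ≈ 0.4372

Write H for 'the part has a fatigue crack'. Prior odds H:¬H = 0.019/0.981 = 0.019368. For the 'indication' outcome, the likelihood ratio is 0.722/0.018 = 40.111.
Posterior odds = 0.019368 × 40.111 = 0.77687, so P(H|E) = 0.77687/(1+0.77687) = 0.4372.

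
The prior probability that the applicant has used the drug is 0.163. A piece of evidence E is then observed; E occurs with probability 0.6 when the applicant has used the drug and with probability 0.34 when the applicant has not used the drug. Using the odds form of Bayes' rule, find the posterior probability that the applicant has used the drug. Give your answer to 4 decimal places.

Posterior probability ≈ 0.2558

Prior odds = 0.163/(1−0.163) = 0.19474. In log-odds, ln(0.19474) = -1.6361.
Add log likelihood ratio: ln(1.7647) = 0.56798.
Posterior log-odds = -1.0681, so posterior odds = exp(-1.0681) = 0.34366. Converting, P(H|E) = 0.34366/1.3437 = 0.2558.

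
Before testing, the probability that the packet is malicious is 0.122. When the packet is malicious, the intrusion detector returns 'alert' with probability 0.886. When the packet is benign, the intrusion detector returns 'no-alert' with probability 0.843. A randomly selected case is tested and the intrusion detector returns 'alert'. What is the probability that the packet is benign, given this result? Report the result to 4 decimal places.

Write H for 'the packet is malicious'. Prior odds H:¬H = 0.122/0.878 = 0.13895. For the 'alert' outcome, the likelihood ratio is 0.886/0.157 = 5.6433.
Posterior odds = 0.13895 × 5.6433 = 0.78415, so P(H|E) = 0.78415/(1+0.78415) = 0.4395. Then P(¬H|E) = 1 − 0.4395 = 0.5605.

P(¬H | E) ≈ 0.5605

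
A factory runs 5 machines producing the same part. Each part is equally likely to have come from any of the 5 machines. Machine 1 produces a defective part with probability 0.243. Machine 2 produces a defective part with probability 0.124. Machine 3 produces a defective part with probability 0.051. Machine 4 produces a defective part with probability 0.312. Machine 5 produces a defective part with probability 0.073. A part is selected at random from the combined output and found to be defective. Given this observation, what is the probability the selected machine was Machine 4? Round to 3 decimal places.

P(defective|M1) = 0.243; P(defective|M2) = 0.124; P(defective|M3) = 0.051; P(defective|M4) = 0.312; P(defective|M5) = 0.073.
Prior × likelihood for each source: 0.2·0.243=0.04860, 0.2·0.124=0.02480, 0.2·0.051=0.01020, 0.2·0.312=0.06240, 0.2·0.073=0.01460. Summing gives P(defective) = 0.16060.
P(Machine 4 | defective) = 0.06240 / 0.16060 = 0.389.

Posterior probability ≈ 0.389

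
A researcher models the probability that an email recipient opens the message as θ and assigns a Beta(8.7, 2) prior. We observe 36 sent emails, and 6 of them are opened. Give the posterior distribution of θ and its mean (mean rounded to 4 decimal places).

Observing 6 successes and 30 failures updates Beta(8.7, 2) by adding the success and failure counts to the two shape parameters: α = 8.7+6 = 14.7, β = 2+30 = 32.
Posterior mean = α/(α+β) = 14.7/46.7 = 0.3148.

Posterior: Beta(14.7, 32); mean ≈ 0.3148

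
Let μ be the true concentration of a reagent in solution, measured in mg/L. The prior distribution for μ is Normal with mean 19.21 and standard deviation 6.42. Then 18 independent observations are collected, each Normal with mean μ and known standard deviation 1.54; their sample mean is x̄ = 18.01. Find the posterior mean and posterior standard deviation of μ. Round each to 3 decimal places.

Posterior mean ≈ 18.014; posterior SD ≈ 0.362

With known σ, the Normal prior is conjugate. Weight on the data is w = (n/σ²)/(n/σ² + 1/τ₀²) = 7.58981/(7.58981+0.0242622) = 0.99681.
Posterior mean = w·x̄ + (1−w)·μ₀ = 0.99681·18.01 + 0.0031865·19.21 = 18.014. Posterior variance = 1/(7.58981+0.0242622) = 0.131336, so SD = 0.362.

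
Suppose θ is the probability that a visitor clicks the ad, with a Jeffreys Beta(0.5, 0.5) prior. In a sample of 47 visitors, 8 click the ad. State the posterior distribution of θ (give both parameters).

The binomial likelihood is conjugate to the Beta prior: with 8 successes and 39 failures, the posterior is Beta(0.5+8, 0.5+39) = Beta(8.5, 39.5).

Posterior: Beta(8.5, 39.5)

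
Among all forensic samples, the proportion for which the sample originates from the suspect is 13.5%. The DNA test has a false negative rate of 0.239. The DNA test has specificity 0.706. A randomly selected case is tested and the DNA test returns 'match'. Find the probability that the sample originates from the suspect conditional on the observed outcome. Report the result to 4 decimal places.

P(H | E) ≈ 0.2877

Let H be the event that the sample originates from the suspect. P(H) = 0.135, so P(¬H) = 0.865. With E the 'match' result, P(E|H) = 0.761 and P(E|¬H) = 0.294.
P(E) = 0.761·0.135 + 0.294·0.865 = 0.10274 + 0.25431 = 0.35705.
By Bayes' theorem, P(H|E) = 0.10274 / 0.35705 = 0.2877.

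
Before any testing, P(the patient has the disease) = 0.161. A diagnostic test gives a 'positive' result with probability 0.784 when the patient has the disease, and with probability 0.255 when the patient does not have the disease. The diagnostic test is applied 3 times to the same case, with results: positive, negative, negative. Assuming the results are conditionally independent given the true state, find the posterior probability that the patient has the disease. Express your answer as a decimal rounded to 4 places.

Posterior P(H) ≈ 0.0473

With H the event that the patient has the disease, the joint likelihood of the observed sequence is P(data|H) = 0.784·0.216·0.216 = 0.036578 and P(data|¬H) = 0.255·0.745·0.745 = 0.14153.
Bayes: P(H|data) = 0.161·0.036578 / (0.161·0.036578 + 0.839·0.14153) = 0.0058891/0.12463 = 0.0473.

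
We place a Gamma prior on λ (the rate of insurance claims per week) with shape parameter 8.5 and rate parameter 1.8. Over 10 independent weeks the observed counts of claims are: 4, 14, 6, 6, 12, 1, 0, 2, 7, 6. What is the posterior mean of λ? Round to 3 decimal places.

Posterior mean ≈ 5.636

Total count ∑xᵢ = 58 over n = 10 weeks.
Gamma is conjugate to the Poisson likelihood: posterior is Gamma(shape = 8.5+58 = 66.5, rate = 1.8+10 = 11.8).
Posterior mean = shape/rate = 66.5/11.8 = 5.636.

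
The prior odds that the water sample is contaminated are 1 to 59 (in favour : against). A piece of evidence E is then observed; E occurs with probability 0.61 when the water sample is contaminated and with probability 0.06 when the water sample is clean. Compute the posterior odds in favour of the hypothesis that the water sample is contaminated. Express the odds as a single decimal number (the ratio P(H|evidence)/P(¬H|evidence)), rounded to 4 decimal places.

Posterior odds ≈ 0.1723

Prior odds = 1/59 = 0.016949.
Likelihood ratio for E = 0.61/0.06 = 10.167.
Posterior odds = prior odds × LR = 0.17232.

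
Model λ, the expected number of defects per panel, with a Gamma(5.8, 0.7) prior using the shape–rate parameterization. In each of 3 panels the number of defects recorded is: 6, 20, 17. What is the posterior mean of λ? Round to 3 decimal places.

The Poisson likelihood adds the total count to the shape and the number of exposure periods to the rate. Here ∑xᵢ = 43 and n = 3, so shape 5.8→48.8 and rate 0.7→3.7.
Posterior mean = shape/rate = 48.8/3.7 = 13.189.

Posterior mean ≈ 13.189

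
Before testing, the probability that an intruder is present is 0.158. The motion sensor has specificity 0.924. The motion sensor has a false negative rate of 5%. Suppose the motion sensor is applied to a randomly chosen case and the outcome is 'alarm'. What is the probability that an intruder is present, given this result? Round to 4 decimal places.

Write H for 'an intruder is present'. Prior odds H:¬H = 0.158/0.842 = 0.18765. For the 'alarm' outcome, the likelihood ratio is 0.95/0.076 = 12.500.
Posterior odds = 0.18765 × 12.500 = 2.3456, so P(H|E) = 2.3456/(1+2.3456) = 0.7011.

P(H | E) ≈ 0.7011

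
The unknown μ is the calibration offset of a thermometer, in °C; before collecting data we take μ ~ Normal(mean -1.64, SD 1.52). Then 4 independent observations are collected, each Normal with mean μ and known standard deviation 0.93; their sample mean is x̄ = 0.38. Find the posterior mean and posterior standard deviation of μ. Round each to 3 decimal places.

With known σ, the Normal prior is conjugate. Weight on the data is w = (n/σ²)/(n/σ² + 1/τ₀²) = 4.62481/(4.62481+0.432825) = 0.91442.
Posterior mean = w·x̄ + (1−w)·μ₀ = 0.91442·0.38 + 0.085579·-1.64 = 0.207. Posterior variance = 1/(4.62481+0.432825) = 0.197721, so SD = 0.445.

Posterior mean ≈ 0.207; posterior SD ≈ 0.445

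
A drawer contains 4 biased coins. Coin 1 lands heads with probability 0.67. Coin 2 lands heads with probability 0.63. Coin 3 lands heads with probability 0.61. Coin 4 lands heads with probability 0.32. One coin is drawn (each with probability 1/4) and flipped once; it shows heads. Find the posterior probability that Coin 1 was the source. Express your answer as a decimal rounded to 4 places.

Posterior probability ≈ 0.3004

P(heads|C1) = 0.67; P(heads|C2) = 0.63; P(heads|C3) = 0.61; P(heads|C4) = 0.32.
Prior × likelihood for each source: 0.25·0.67=0.1675, 0.25·0.63=0.1575, 0.25·0.61=0.1525, 0.25·0.32=0.08000. Summing gives P(heads) = 0.55750.
P(Coin 1 | heads) = 0.1675 / 0.55750 = 0.3004.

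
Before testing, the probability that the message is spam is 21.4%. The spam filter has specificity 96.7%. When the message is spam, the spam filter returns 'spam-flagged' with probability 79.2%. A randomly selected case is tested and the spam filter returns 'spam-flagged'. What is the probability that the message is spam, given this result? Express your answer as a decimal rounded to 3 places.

Write H for 'the message is spam'. Prior odds H:¬H = 0.214/0.786 = 0.27226. For the 'spam-flagged' outcome, the likelihood ratio is 0.792/0.033 = 24.000.
Posterior odds = 0.27226 × 24.000 = 6.5344, so P(H|E) = 6.5344/(1+6.5344) = 0.867.

P(H | E) ≈ 0.867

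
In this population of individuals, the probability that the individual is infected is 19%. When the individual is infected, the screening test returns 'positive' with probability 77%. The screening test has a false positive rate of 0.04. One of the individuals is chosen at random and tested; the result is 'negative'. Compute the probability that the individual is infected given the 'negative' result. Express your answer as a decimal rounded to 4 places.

Let H be the event that the individual is infected. P(H) = 0.19, so P(¬H) = 0.81. With E the 'negative' result, P(E|H) = 0.23 and P(E|¬H) = 0.96.
P(E) = 0.23·0.19 + 0.96·0.81 = 0.043700 + 0.77760 = 0.82130.
By Bayes' theorem, P(H|E) = 0.043700 / 0.82130 = 0.0532.

P(H | E) ≈ 0.0532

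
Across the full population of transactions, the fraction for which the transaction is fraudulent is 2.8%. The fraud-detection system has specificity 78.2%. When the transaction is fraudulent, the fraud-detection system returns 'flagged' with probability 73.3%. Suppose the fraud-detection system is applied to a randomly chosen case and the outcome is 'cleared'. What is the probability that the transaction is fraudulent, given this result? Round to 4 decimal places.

Write H for 'the transaction is fraudulent'. Prior odds H:¬H = 0.028/0.972 = 0.028807. For the 'cleared' outcome, the likelihood ratio is 0.267/0.782 = 0.34143.
Posterior odds = 0.028807 × 0.34143 = 0.0098355, so P(H|E) = 0.0098355/(1+0.0098355) = 0.0097.

P(H | E) ≈ 0.0097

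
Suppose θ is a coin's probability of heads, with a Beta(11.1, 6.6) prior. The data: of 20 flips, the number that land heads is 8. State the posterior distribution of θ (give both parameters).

Posterior: Beta(19.1, 18.6)

The binomial likelihood is conjugate to the Beta prior: with 8 successes and 12 failures, the posterior is Beta(11.1+8, 6.6+12) = Beta(19.1, 18.6).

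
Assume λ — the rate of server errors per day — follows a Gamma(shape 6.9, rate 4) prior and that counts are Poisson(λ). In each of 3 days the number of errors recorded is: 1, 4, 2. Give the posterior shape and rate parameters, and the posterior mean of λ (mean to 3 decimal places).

Posterior: Gamma(shape=13.9, rate=7); mean ≈ 1.986

The Poisson likelihood adds the total count to the shape and the number of exposure periods to the rate. Here ∑xᵢ = 7 and n = 3, so shape 6.9→13.9 and rate 4→7.
Posterior mean = shape/rate = 13.9/7 = 1.986.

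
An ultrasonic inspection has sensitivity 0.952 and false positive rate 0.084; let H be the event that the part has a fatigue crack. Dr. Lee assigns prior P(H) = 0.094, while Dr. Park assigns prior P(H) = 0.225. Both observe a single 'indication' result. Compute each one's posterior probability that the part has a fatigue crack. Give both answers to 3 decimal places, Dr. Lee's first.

Dr. Lee: 0.540; Dr. Park: 0.767

P('+'|H) = 0.952, P('+'|¬H) = 0.084.
Dr. Lee: numerator 0.952·0.094 = 0.089488; evidence = 0.089488+0.084·0.906 = 0.16559; posterior = 0.540.
Dr. Park: numerator 0.952·0.225 = 0.21420; evidence = 0.21420+0.084·0.775 = 0.27930; posterior = 0.767.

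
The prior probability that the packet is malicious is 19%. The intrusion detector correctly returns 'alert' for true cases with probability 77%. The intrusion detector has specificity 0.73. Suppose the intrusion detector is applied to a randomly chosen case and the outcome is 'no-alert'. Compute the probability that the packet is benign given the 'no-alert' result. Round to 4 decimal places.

Let H be the event that the packet is malicious. P(H) = 0.19, so P(¬H) = 0.81. With E the 'no-alert' result, P(E|H) = 0.23 and P(E|¬H) = 0.73.
P(E) = 0.23·0.19 + 0.73·0.81 = 0.043700 + 0.59130 = 0.63500.
By Bayes' theorem, P(H|E) = 0.043700 / 0.63500 = 0.0688. Hence P(¬H|E) = 1 − 0.0688 = 0.9312.

P(¬H | E) ≈ 0.9312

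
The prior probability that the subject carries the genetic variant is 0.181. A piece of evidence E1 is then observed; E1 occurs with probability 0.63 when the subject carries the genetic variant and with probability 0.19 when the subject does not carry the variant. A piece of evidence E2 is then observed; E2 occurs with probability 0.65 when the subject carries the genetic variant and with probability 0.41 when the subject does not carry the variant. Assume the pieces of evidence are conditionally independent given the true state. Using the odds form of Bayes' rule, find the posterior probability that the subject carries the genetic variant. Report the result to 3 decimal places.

Posterior probability ≈ 0.537

Prior odds = 0.181/(1−0.181) = 0.22100.
Likelihood ratio for E1 = 0.63/0.19 = 3.3158.
Likelihood ratio for E2 = 0.65/0.41 = 1.5854.
Posterior odds = prior odds × LR₁ × LR₂ = 1.1617.
Posterior probability = odds/(1+odds) = 1.1617/2.1617 = 0.537.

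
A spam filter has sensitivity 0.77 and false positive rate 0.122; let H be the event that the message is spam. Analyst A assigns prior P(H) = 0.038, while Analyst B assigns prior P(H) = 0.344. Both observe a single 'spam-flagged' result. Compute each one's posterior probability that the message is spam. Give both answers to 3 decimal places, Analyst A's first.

The likelihood ratio for a 'spam-flagged' result is 0.77/0.122 = 6.3115.
Analyst A: prior odds 0.038/0.962 = 0.039501; posterior odds 0.24931; posterior probability 0.200.
Analyst B: prior odds 0.344/0.656 = 0.52439; posterior odds 3.3097; posterior probability 0.768.

Analyst A: 0.200; Analyst B: 0.768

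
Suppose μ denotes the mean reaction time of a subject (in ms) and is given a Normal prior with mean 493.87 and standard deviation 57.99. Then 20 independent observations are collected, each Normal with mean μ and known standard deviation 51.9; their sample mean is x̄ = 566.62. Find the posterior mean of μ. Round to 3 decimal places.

Posterior mean ≈ 563.819

With known σ, the Normal prior is conjugate. Weight on the data is w = (n/σ²)/(n/σ² + 1/τ₀²) = 0.00742498/(0.00742498+0.00029737) = 0.96149.
Posterior mean = w·x̄ + (1−w)·μ₀ = 0.96149·566.62 + 0.038507·493.87 = 563.819.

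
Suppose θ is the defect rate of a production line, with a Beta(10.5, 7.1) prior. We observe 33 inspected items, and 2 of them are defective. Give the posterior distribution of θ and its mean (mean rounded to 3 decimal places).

Posterior: Beta(12.5, 38.1); mean ≈ 0.247

Observing 2 successes and 31 failures updates Beta(10.5, 7.1) by adding the success and failure counts to the two shape parameters: α = 10.5+2 = 12.5, β = 7.1+31 = 38.1.
Posterior mean = α/(α+β) = 12.5/50.6 = 0.247.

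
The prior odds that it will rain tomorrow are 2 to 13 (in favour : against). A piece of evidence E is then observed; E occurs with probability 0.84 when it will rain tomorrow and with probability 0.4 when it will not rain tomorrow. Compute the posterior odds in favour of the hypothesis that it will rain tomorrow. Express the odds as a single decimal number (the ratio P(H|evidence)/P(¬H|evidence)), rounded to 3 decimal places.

Posterior odds ≈ 0.323

Prior odds = 2/13 = 0.15385. In log-odds, ln(0.15385) = -1.8718.
Add log likelihood ratio: ln(2.1000) = 0.74194.
Posterior log-odds = -1.1299, so posterior odds = exp(-1.1299) = 0.32308.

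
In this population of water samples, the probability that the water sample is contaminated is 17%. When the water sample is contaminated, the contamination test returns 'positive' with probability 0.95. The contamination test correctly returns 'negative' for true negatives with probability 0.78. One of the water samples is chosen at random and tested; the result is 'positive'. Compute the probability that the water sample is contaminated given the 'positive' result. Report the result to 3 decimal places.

Write H for 'the water sample is contaminated'. Prior odds H:¬H = 0.17/0.83 = 0.20482. For the 'positive' outcome, the likelihood ratio is 0.95/0.22 = 4.3182.
Posterior odds = 0.20482 × 4.3182 = 0.88445, so P(H|E) = 0.88445/(1+0.88445) = 0.469.

P(H | E) ≈ 0.469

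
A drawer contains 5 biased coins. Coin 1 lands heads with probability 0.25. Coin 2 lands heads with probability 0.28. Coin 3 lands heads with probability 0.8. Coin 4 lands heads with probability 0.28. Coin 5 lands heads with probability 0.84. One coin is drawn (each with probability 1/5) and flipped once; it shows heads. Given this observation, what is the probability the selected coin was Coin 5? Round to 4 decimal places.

Posterior probability ≈ 0.3429

Tabulate prior·likelihood by source: [1] prior 0.2, lik 0.25, product 0.05000; [2] prior 0.2, lik 0.28, product 0.05600; [3] prior 0.2, lik 0.8, product 0.1600; [4] prior 0.2, lik 0.28, product 0.05600; [5] prior 0.2, lik 0.84, product 0.1680.
Normalizing constant = 0.49000; the posterior for Coin 5 is its product over the sum, 0.1680/0.49000 = 0.3429.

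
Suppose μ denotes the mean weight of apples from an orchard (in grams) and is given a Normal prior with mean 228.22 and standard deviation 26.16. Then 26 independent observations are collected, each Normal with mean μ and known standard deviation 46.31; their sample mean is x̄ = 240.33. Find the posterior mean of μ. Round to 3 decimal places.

Prior precision 1/τ₀² = 1/26.16² = 0.00146125; data precision n/σ² = 26/46.31² = 0.0121234.
Posterior precision = 0.00146125 + 0.0121234 = 0.0135846.
Posterior mean = (0.00146125·228.22 + 0.0121234·240.33) / 0.0135846 = 239.027.

Posterior mean ≈ 239.027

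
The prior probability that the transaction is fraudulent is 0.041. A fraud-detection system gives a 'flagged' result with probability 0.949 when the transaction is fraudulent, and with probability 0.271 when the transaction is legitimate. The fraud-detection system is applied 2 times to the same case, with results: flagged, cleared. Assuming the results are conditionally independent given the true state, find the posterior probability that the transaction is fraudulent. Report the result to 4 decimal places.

Let H be the event that the transaction is fraudulent; start with P(H) = 0.041. P('flagged'|H) = 0.949, P('flagged'|¬H) = 0.271.
Update on result 1 ('flagged'): P(H) ← 0.949·0.0410 / (0.949·0.0410 + 0.271·0.9590) = 0.038909/0.29880 = 0.1302.
Update on result 2 ('cleared'): P(H) ← 0.051·0.1302 / (0.051·0.1302 + 0.729·0.8698) = 0.0066411/0.64071 = 0.0104.

Posterior P(H) ≈ 0.0104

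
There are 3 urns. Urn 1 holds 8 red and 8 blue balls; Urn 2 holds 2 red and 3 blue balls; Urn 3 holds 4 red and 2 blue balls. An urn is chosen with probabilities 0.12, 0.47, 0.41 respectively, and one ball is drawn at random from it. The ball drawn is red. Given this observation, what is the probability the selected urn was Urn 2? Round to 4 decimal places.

Posterior probability ≈ 0.3606

P(red|Urn 1) = 0.5; P(red|Urn 2) = 0.4; P(red|Urn 3) = 0.6667.
Prior × likelihood for each source: 0.12·0.5=0.06000, 0.47·0.4=0.1880, 0.41·0.6667=0.2733. Summing gives P(red) = 0.52133.
P(Urn 2 | red) = 0.1880 / 0.52133 = 0.3606.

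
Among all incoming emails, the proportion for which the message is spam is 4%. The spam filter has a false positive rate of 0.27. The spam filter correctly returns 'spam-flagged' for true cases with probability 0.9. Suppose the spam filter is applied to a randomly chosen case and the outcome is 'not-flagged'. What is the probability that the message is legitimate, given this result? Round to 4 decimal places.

Write H for 'the message is spam'. Prior odds H:¬H = 0.04/0.96 = 0.041667. For the 'not-flagged' outcome, the likelihood ratio is 0.1/0.73 = 0.13699.
Posterior odds = 0.041667 × 0.13699 = 0.0057078, so P(H|E) = 0.0057078/(1+0.0057078) = 0.0057. Then P(¬H|E) = 1 − 0.0057 = 0.9943.

P(¬H | E) ≈ 0.9943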